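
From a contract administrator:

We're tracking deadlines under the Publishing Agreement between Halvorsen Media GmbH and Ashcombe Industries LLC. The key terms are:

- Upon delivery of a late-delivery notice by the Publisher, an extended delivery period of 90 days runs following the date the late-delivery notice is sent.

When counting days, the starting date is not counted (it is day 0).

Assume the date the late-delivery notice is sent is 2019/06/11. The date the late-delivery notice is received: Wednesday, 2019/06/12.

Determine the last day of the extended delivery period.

Adding 90 calendar days to 2019/06/11 gives 2019/09/09, which is the last day of the extended delivery period.

2019/09/09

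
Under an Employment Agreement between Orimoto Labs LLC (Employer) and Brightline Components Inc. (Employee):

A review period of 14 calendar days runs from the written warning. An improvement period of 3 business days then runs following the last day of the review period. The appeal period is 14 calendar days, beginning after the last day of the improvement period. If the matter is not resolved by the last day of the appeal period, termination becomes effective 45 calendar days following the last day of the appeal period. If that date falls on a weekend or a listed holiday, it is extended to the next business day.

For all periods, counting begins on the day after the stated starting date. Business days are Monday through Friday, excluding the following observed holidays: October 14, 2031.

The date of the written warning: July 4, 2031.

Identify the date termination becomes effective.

September 22, 2031

The last day of the review period: 14 calendar days after July 4, 2031 is July 18, 2031.
The last day of the improvement period: 3 business days after Friday, July 18, 2031, skipping weekends — Jul 21, Jul 22, Jul 23 — lands on Wednesday, July 23, 2031.
The last day of the appeal period: 14 calendar days after July 23, 2031 is August 6, 2031.
The date termination becomes effective: 45 calendar days after August 6, 2031 is September 20, 2031. That falls on a Saturday, so it rolls to the next business day, Monday, September 22, 2031.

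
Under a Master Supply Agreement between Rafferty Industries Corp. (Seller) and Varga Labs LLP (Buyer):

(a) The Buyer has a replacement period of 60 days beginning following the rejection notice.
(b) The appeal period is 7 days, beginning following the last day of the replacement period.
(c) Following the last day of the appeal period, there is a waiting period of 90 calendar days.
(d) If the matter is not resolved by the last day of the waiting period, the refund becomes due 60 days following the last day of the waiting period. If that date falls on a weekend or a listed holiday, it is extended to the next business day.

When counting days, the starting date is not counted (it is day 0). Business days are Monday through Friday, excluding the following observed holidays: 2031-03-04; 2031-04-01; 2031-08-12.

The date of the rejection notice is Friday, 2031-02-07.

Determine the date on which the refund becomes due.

2031-09-12

The last day of the replacement period: 2031-02-07 + 60 days = 2031-04-08.
The last day of the appeal period: 2031-04-08 + 7 days = 2031-04-15.
Adding 90 calendar days to 2031-04-15 gives 2031-07-14, which is the last day of the waiting period.
The date on which the refund becomes due: 2031-07-14 + 60 days = 2031-09-12. 2031-09-12 is a Friday and is not a listed holiday, so no roll-forward applies.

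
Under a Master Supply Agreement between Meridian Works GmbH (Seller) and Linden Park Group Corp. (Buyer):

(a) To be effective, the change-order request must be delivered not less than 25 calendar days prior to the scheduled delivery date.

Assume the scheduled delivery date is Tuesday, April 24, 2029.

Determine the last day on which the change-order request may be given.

March 30, 2029

April 24, 2029 minus 25 days is March 30, 2029.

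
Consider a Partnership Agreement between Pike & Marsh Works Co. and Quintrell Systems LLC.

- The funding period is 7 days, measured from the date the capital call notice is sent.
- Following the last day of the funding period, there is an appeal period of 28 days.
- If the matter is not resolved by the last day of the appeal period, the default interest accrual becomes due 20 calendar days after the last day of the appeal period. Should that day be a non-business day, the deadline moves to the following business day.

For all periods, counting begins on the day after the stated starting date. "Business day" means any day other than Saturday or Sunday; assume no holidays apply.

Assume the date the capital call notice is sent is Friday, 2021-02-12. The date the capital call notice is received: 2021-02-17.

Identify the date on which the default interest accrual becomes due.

The last day of the funding period: 2021-02-12 + 7 days = 2021-02-19.
Adding 28 calendar days to 2021-02-19 gives 2021-03-19, which is the last day of the appeal period.
The date on which the default interest accrual becomes due: 2021-03-19 + 20 days = 2021-04-08. 2021-04-08 is a Thursday, so no roll-forward applies.

2021-04-08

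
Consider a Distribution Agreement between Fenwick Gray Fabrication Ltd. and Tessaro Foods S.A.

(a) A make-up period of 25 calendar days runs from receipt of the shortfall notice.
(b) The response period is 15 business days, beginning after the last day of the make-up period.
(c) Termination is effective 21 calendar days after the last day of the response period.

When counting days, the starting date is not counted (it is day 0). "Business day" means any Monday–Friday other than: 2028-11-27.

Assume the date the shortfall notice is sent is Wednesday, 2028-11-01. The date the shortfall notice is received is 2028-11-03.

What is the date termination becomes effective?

The last day of the make-up period: 2028-11-03 + 25 days = 2028-11-28.
The last day of the response period: 15 business days after Tuesday, 2028-11-28, skipping weekends — Nov 29, Nov 30, Dec 1, Dec 4, …, Dec 15, Dec 18, Dec 19 — lands on Tuesday, 2028-12-19.
The date termination becomes effective: 21 calendar days after 2028-12-19 is 2029-01-09.

2029-01-09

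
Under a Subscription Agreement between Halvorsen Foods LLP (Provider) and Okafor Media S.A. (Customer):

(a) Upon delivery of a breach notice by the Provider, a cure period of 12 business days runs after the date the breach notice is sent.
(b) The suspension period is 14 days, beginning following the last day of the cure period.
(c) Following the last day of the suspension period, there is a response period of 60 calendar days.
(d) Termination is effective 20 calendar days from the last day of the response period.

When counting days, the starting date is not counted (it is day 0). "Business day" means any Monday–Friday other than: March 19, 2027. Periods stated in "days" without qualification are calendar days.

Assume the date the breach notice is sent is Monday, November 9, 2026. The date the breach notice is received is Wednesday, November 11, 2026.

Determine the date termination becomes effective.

February 27, 2027

From Monday, November 9, 2026, 12 business days (Nov 10, Nov 11, Nov 12, Nov 13, …, Nov 23, Nov 24, Nov 25, skipping weekends) brings us to Wednesday, November 25, 2026, which is the last day of the cure period.
Adding 14 calendar days to November 25, 2026 gives December 9, 2026, which is the last day of the suspension period.
The last day of the response period: December 9, 2026 + 60 days = February 7, 2027.
The date termination becomes effective: 20 calendar days after February 7, 2027 is February 27, 2027.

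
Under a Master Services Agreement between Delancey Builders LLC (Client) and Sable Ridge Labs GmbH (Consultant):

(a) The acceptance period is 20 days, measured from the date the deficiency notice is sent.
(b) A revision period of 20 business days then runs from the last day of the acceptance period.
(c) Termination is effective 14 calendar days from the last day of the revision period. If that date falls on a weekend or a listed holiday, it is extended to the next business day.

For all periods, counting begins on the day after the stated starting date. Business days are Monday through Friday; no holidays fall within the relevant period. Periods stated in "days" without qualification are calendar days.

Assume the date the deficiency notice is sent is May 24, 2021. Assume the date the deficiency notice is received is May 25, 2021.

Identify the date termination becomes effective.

The last day of the acceptance period: 20 calendar days after May 24, 2021 is Jun 13, 2021.
The last day of the revision period: counting 20 business days from Sunday, Jun 13, 2021 (Jun 14, Jun 15, Jun 16, Jun 17, …, Jul 7, Jul 8, Jul 9, skipping weekends) reaches Friday, Jul 9, 2021.
The date termination becomes effective: Jul 9, 2021 + 14 days = Jul 23, 2021. Jul 23, 2021 is a Friday, so no roll-forward applies.

Jul 23, 2021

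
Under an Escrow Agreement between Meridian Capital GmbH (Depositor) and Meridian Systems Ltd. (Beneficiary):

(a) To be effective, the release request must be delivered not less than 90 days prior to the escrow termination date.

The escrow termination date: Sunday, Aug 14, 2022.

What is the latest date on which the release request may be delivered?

Counting back 90 calendar days from Aug 14, 2022 gives May 16, 2022.

May 16, 2022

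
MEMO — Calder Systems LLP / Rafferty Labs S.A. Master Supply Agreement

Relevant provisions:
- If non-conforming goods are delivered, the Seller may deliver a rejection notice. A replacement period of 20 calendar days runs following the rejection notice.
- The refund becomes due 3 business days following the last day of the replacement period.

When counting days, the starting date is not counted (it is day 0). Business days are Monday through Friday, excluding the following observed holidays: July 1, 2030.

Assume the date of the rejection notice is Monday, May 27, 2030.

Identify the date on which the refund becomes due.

June 19, 2030

Adding 20 calendar days to May 27, 2030 gives June 16, 2030, which is the last day of the replacement period.
From Sunday, June 16, 2030, 3 business days (Jun 17, Jun 18, Jun 19, skipping weekends) brings us to Wednesday, June 19, 2030, which is the date on which the refund becomes due.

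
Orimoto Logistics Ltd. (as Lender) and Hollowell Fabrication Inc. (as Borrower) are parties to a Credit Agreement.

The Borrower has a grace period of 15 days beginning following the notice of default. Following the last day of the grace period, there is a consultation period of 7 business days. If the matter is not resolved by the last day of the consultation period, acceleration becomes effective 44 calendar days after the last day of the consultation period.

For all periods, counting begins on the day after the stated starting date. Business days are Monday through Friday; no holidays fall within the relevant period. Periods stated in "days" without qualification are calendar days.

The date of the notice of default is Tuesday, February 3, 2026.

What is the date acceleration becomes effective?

April 12, 2026

The last day of the grace period: February 3, 2026 + 15 days = February 18, 2026.
The last day of the consultation period: counting 7 business days from Wednesday, February 18, 2026 (Feb 19, Feb 20, Feb 23, Feb 24, Feb 25, Feb 26, Feb 27, skipping weekends) reaches Friday, February 27, 2026.
The date acceleration becomes effective: 44 calendar days after February 27, 2026 is April 12, 2026.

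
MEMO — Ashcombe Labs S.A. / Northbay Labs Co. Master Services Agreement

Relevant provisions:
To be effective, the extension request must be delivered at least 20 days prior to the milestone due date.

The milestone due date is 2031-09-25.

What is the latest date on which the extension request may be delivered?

2031-09-05

2031-09-25 minus 20 days is 2031-09-05.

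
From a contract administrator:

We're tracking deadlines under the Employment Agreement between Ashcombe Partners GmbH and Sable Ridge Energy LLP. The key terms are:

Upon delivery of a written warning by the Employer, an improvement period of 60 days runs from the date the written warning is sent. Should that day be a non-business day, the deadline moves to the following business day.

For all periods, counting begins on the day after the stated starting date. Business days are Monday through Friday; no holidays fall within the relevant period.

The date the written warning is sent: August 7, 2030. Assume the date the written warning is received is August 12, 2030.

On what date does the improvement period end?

Adding 60 calendar days to August 7, 2030 gives October 6, 2030, which is the last day of the improvement period. That falls on a Sunday, so it rolls to the next business day, Monday, October 7, 2030.

October 7, 2030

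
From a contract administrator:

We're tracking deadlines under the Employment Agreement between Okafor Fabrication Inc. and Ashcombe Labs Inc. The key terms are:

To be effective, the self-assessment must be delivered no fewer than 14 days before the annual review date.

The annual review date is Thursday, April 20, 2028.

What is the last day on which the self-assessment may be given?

April 6, 2028

Counting back 14 calendar days from April 20, 2028 gives April 6, 2028.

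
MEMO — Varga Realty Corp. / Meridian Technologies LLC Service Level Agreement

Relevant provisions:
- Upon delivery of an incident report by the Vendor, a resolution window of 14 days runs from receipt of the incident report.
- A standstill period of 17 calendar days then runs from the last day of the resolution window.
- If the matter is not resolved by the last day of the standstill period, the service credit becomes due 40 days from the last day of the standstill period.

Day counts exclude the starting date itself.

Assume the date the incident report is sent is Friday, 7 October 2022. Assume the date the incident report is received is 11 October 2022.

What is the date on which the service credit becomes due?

The last day of the resolution window: 14 calendar days after 11 October 2022 is 25 October 2022.
The last day of the standstill period: 17 calendar days after 25 October 2022 is 11 November 2022.
The date on which the service credit becomes due: 40 calendar days after 11 November 2022 is 21 December 2022.

21 December 2022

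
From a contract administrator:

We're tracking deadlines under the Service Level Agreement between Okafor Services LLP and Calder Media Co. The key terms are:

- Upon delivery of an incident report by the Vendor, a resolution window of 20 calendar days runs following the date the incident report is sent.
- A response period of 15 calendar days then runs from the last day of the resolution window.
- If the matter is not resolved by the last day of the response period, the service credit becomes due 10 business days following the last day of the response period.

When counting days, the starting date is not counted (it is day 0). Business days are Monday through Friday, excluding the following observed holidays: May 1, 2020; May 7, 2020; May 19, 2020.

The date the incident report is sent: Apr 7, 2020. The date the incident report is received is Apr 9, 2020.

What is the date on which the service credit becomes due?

May 27, 2020

Adding 20 calendar days to Apr 7, 2020 gives Apr 27, 2020, which is the last day of the resolution window.
The last day of the response period: Apr 27, 2020 + 15 days = May 12, 2020.
From Tuesday, May 12, 2020, 10 business days (May 13, May 14, May 15, May 18, May 20, May 21, May 22, May 25, May 26, May 27, skipping weekends and the listed holiday on May 19) brings us to Wednesday, May 27, 2020, which is the date on which the service credit becomes due.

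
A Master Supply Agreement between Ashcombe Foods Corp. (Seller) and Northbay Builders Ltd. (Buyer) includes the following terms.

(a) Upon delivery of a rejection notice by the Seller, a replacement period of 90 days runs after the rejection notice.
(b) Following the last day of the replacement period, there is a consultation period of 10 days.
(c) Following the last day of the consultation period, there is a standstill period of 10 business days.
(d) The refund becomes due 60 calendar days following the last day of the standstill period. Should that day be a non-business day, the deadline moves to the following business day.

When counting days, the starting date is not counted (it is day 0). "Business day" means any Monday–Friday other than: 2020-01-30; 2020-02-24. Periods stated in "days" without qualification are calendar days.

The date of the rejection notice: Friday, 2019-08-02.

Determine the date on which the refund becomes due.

Adding 90 calendar days to 2019-08-02 gives 2019-10-31, which is the last day of the replacement period.
The last day of the consultation period: 2019-10-31 + 10 days = 2019-11-10.
From Sunday, 2019-11-10, 10 business days (Nov 11, Nov 12, Nov 13, Nov 14, Nov 15, Nov 18, Nov 19, Nov 20, Nov 21, Nov 22, skipping weekends) brings us to Friday, 2019-11-22, which is the last day of the standstill period.
Adding 60 calendar days to 2019-11-22 gives 2020-01-21, which is the date on which the refund becomes due. 2020-01-21 is a Tuesday and is not a listed holiday, so no roll-forward applies.

2020-01-21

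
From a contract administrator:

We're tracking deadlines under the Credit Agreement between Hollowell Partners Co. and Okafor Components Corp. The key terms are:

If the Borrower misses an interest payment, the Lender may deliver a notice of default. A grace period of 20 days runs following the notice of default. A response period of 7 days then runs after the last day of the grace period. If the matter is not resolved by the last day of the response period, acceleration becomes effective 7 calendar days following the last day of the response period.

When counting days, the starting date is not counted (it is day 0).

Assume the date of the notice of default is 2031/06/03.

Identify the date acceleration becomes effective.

2031/07/07

Adding 20 calendar days to 2031/06/03 gives 2031/06/23, which is the last day of the grace period.
The last day of the response period: 2031/06/23 + 7 days = 2031/06/30.
The date acceleration becomes effective: 7 calendar days after 2031/06/30 is 2031/07/07.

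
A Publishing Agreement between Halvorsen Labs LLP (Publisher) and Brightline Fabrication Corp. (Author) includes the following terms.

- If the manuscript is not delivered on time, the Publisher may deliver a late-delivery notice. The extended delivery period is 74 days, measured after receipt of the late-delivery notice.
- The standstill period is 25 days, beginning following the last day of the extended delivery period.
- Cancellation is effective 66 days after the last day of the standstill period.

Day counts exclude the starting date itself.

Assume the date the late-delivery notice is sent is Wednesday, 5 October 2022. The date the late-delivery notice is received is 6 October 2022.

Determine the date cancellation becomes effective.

20 March 2023

The last day of the extended delivery period: 6 October 2022 + 74 days = 19 December 2022.
The last day of the standstill period: 19 December 2022 + 25 days = 13 January 2023.
Adding 66 calendar days to 13 January 2023 gives 20 March 2023, which is the date cancellation becomes effective.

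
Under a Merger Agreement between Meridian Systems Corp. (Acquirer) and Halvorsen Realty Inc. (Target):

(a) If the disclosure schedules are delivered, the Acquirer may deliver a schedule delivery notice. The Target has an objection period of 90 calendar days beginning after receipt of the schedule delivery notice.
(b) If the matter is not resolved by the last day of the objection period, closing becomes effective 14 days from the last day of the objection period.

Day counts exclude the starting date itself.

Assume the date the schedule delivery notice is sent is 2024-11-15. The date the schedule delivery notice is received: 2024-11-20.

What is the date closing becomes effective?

2025-03-04

The last day of the objection period: 90 calendar days after 2024-11-20 is 2025-02-18.
The date closing becomes effective: 2025-02-18 + 14 days = 2025-03-04.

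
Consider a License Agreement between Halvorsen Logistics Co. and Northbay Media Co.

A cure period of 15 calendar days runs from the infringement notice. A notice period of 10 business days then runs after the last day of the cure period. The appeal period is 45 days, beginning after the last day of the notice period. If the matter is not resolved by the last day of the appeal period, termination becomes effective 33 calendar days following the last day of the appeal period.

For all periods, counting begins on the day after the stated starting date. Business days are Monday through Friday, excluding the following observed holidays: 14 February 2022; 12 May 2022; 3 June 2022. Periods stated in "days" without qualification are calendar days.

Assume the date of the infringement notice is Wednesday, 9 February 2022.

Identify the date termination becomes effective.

27 May 2022

The last day of the cure period: 9 February 2022 + 15 days = 24 February 2022.
The last day of the notice period: counting 10 business days from Thursday, 24 February 2022 (Feb 25, Feb 28, Mar 1, Mar 2, Mar 3, Mar 4, Mar 7, Mar 8, Mar 9, Mar 10, skipping weekends) reaches Thursday, 10 March 2022.
The last day of the appeal period: 45 calendar days after 10 March 2022 is 24 April 2022.
The date termination becomes effective: 33 calendar days after 24 April 2022 is 27 May 2022.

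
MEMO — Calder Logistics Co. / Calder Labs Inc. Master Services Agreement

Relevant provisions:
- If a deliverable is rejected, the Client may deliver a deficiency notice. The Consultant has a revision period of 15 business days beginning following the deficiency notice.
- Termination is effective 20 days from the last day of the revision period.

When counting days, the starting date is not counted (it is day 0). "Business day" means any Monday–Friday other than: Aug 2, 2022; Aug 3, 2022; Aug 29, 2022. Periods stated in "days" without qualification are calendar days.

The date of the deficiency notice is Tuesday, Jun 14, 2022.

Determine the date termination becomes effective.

The last day of the revision period: counting 15 business days from Tuesday, Jun 14, 2022 (Jun 15, Jun 16, Jun 17, Jun 20, …, Jul 1, Jul 4, Jul 5, skipping weekends) reaches Tuesday, Jul 5, 2022.
The date termination becomes effective: 20 calendar days after Jul 5, 2022 is Jul 25, 2022.

Jul 25, 2022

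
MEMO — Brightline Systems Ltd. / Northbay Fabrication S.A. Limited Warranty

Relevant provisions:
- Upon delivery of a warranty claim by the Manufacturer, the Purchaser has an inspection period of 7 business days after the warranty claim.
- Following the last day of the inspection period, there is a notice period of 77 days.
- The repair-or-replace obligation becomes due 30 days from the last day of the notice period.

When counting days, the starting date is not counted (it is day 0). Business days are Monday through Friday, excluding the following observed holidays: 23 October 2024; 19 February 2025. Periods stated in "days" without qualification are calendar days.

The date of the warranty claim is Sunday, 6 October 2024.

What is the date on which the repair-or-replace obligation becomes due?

The last day of the inspection period: 7 business days after Sunday, 6 October 2024, skipping weekends — Oct 7, Oct 8, Oct 9, Oct 10, Oct 11, Oct 14, Oct 15 — lands on Tuesday, 15 October 2024.
Adding 77 calendar days to 15 October 2024 gives 31 December 2024, which is the last day of the notice period.
The date on which the repair-or-replace obligation becomes due: 31 December 2024 + 30 days = 30 January 2025.

30 January 2025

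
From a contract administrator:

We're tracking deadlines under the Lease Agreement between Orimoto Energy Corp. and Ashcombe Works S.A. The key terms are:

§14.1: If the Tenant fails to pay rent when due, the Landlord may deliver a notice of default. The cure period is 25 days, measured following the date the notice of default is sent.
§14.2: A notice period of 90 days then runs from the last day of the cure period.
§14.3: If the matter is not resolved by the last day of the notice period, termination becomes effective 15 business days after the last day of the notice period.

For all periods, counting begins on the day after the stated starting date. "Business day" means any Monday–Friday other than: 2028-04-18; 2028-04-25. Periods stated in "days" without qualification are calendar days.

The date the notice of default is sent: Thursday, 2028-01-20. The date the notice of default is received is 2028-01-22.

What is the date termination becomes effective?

The last day of the cure period: 2028-01-20 + 25 days = 2028-02-14.
The last day of the notice period: 2028-02-14 + 90 days = 2028-05-14.
The date termination becomes effective: 15 business days after Sunday, 2028-05-14, skipping weekends — May 15, May 16, May 17, May 18, …, May 31, Jun 1, Jun 2 — lands on Friday, 2028-06-02.

2028-06-02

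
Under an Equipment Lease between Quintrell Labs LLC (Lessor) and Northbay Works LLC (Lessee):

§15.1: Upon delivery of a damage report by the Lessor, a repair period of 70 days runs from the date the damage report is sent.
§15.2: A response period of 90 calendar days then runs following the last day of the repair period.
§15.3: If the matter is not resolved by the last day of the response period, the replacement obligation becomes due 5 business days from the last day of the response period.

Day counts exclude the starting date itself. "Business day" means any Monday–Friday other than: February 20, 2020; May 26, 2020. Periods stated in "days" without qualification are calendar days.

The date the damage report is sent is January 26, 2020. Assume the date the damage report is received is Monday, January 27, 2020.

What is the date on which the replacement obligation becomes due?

July 10, 2020

The last day of the repair period: 70 calendar days after January 26, 2020 is April 5, 2020.
The last day of the response period: 90 calendar days after April 5, 2020 is July 4, 2020.
From Saturday, July 4, 2020, 5 business days (Jul 6, Jul 7, Jul 8, Jul 9, Jul 10, skipping weekends) brings us to Friday, July 10, 2020, which is the date on which the replacement obligation becomes due.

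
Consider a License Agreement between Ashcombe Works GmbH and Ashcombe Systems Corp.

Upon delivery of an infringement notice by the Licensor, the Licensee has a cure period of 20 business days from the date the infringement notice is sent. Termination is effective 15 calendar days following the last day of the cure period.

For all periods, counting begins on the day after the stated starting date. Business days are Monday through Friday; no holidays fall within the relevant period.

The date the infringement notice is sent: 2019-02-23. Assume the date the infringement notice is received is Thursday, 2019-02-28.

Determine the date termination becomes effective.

2019-04-06

The last day of the cure period: 20 business days after Saturday, 2019-02-23, skipping weekends — Feb 25, Feb 26, Feb 27, Feb 28, …, Mar 20, Mar 21, Mar 22 — lands on Friday, 2019-03-22.
The date termination becomes effective: 2019-03-22 + 15 days = 2019-04-06.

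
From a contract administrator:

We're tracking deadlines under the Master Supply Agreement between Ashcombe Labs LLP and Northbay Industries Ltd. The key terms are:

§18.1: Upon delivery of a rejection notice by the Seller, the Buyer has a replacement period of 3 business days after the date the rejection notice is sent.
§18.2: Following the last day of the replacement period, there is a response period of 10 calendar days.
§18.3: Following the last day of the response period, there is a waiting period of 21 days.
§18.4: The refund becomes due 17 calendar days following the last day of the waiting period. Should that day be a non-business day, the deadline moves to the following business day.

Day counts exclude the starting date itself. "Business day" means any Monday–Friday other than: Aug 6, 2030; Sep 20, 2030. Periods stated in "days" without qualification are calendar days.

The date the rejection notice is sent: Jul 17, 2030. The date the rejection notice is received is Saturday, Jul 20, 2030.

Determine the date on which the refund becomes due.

Sep 9, 2030

From Wednesday, Jul 17, 2030, 3 business days (Jul 18, Jul 19, Jul 22, skipping weekends) brings us to Monday, Jul 22, 2030, which is the last day of the replacement period.
Adding 10 calendar days to Jul 22, 2030 gives Aug 1, 2030, which is the last day of the response period.
The last day of the waiting period: 21 calendar days after Aug 1, 2030 is Aug 22, 2030.
Adding 17 calendar days to Aug 22, 2030 gives Sep 8, 2030, which is the date on which the refund becomes due. That falls on a Sunday, so it rolls to the next business day, Monday, Sep 9, 2030.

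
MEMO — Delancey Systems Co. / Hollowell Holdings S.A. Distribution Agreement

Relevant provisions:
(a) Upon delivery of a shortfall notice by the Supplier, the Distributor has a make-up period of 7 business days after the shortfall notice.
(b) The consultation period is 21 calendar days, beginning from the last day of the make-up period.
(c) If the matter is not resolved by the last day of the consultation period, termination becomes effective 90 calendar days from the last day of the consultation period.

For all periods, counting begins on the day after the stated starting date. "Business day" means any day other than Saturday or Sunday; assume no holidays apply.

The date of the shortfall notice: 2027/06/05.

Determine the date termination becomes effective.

2027/10/04

From Saturday, 2027/06/05, 7 business days (Jun 7, Jun 8, Jun 9, Jun 10, Jun 11, Jun 14, Jun 15, skipping weekends) brings us to Tuesday, 2027/06/15, which is the last day of the make-up period.
The last day of the consultation period: 21 calendar days after 2027/06/15 is 2027/07/06.
The date termination becomes effective: 2027/07/06 + 90 days = 2027/10/04.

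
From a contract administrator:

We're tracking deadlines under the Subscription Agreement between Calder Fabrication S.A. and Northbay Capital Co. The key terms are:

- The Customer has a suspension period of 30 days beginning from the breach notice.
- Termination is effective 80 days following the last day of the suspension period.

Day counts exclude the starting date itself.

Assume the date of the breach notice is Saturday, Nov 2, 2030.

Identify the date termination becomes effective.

The last day of the suspension period: Nov 2, 2030 + 30 days = Dec 2, 2030.
The date termination becomes effective: Dec 2, 2030 + 80 days = Feb 20, 2031.

Feb 20, 2031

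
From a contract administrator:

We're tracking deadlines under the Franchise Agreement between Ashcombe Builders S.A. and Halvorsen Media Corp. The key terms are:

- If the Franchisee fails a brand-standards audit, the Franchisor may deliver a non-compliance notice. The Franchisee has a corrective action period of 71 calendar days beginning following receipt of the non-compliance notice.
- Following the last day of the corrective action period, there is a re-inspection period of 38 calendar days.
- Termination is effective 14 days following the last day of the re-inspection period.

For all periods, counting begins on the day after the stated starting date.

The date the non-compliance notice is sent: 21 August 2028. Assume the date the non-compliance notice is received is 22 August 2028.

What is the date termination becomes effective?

23 December 2028

The last day of the corrective action period: 22 August 2028 + 71 days = 1 November 2028.
Adding 38 calendar days to 1 November 2028 gives 9 December 2028, which is the last day of the re-inspection period.
Adding 14 calendar days to 9 December 2028 gives 23 December 2028, which is the date termination becomes effective.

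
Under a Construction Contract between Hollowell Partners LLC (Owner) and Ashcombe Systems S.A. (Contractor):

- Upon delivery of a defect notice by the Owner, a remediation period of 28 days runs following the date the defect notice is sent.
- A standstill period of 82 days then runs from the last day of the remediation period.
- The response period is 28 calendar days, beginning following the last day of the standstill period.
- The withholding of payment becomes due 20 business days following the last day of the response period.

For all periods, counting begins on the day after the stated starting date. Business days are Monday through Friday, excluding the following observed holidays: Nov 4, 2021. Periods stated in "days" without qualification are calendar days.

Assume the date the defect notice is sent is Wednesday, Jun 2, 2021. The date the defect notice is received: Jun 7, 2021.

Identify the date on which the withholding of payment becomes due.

Nov 16, 2021

The last day of the remediation period: 28 calendar days after Jun 2, 2021 is Jun 30, 2021.
The last day of the standstill period: Jun 30, 2021 + 82 days = Sep 20, 2021.
The last day of the response period: Sep 20, 2021 + 28 days = Oct 18, 2021.
From Monday, Oct 18, 2021, 20 business days (Oct 19, Oct 20, Oct 21, Oct 22, …, Nov 12, Nov 15, Nov 16, skipping weekends and the listed holiday on Nov 4) brings us to Tuesday, Nov 16, 2021, which is the date on which the withholding of payment becomes due.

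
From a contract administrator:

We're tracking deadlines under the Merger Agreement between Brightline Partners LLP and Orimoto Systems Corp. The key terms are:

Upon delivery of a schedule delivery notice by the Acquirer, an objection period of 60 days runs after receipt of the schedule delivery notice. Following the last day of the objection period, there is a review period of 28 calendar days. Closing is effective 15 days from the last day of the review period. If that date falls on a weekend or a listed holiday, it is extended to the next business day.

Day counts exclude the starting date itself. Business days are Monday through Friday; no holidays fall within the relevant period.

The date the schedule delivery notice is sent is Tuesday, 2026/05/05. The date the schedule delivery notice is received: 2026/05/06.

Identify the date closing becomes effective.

2026/08/17

The last day of the objection period: 2026/05/06 + 60 days = 2026/07/05.
The last day of the review period: 28 calendar days after 2026/07/05 is 2026/08/02.
Adding 15 calendar days to 2026/08/02 gives 2026/08/17, which is the date closing becomes effective. 2026/08/17 is a Monday, so no roll-forward applies.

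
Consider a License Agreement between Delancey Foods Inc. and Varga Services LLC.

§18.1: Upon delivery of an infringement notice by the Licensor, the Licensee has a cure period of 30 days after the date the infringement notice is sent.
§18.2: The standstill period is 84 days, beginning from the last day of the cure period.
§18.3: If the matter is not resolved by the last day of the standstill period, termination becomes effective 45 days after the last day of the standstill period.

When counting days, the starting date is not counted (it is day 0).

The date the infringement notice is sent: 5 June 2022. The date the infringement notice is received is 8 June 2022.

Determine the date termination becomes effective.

11 November 2022

The last day of the cure period: 30 calendar days after 5 June 2022 is 5 July 2022.
Adding 84 calendar days to 5 July 2022 gives 27 September 2022, which is the last day of the standstill period.
Adding 45 calendar days to 27 September 2022 gives 11 November 2022, which is the date termination becomes effective.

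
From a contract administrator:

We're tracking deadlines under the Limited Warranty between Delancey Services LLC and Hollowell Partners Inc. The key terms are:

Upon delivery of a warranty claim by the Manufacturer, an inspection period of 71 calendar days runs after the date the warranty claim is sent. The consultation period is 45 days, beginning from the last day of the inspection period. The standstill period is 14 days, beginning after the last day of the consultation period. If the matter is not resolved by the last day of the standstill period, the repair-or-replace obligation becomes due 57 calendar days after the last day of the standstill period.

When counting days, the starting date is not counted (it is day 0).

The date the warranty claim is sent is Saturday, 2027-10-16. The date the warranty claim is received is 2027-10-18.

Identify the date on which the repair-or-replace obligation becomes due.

2028-04-20

Adding 71 calendar days to 2027-10-16 gives 2027-12-26, which is the last day of the inspection period.
Adding 45 calendar days to 2027-12-26 gives 2028-02-09, which is the last day of the consultation period.
The last day of the standstill period: 2028-02-09 + 14 days = 2028-02-23.
The date on which the repair-or-replace obligation becomes due: 57 calendar days after 2028-02-23 is 2028-04-20.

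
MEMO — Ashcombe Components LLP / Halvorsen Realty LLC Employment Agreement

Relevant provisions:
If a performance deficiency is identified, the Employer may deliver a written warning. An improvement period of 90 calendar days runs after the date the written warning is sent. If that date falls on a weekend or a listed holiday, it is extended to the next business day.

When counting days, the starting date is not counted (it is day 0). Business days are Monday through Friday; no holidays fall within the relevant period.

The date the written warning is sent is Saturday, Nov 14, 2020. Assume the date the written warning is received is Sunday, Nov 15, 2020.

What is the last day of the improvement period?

Adding 90 calendar days to Nov 14, 2020 gives Feb 12, 2021, which is the last day of the improvement period. Feb 12, 2021 is a Friday, so no roll-forward applies.

Feb 12, 2021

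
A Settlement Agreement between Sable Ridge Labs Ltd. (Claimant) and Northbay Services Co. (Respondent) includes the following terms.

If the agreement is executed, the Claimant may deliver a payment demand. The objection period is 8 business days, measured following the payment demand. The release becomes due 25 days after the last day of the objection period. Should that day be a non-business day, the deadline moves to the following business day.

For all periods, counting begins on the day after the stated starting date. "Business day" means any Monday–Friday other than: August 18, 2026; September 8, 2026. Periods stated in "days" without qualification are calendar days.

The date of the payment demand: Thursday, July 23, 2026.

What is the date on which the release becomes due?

From Thursday, July 23, 2026, 8 business days (Jul 24, Jul 27, Jul 28, Jul 29, Jul 30, Jul 31, Aug 3, Aug 4, skipping weekends) brings us to Tuesday, August 4, 2026, which is the last day of the objection period.
Adding 25 calendar days to August 4, 2026 gives August 29, 2026, which is the date on which the release becomes due. That falls on a Saturday, so it rolls to the next business day, Monday, August 31, 2026.

August 31, 2026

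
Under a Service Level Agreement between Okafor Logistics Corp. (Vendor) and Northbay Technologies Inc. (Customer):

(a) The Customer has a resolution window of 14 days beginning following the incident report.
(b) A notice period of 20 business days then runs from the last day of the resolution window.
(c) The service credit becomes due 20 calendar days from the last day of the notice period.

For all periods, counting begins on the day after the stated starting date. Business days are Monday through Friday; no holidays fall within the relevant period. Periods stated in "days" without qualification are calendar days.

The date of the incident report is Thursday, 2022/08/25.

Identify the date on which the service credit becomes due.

2022/10/26

The last day of the resolution window: 2022/08/25 + 14 days = 2022/09/08.
The last day of the notice period: counting 20 business days from Thursday, 2022/09/08 (Sep 9, Sep 12, Sep 13, Sep 14, …, Oct 4, Oct 5, Oct 6, skipping weekends) reaches Thursday, 2022/10/06.
The date on which the service credit becomes due: 2022/10/06 + 20 days = 2022/10/26.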